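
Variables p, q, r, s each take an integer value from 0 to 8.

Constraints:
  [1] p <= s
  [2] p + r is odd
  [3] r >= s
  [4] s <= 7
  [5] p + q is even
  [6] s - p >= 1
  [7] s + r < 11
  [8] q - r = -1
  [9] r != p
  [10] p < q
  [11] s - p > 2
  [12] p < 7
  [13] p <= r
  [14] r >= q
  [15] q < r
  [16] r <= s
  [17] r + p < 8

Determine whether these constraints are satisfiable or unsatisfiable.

Satisfiable

One satisfying assignment is p = 1, q = 3, r = 4, s = 4.
For the less obvious constraints — constraint 6: s - p = 3; constraint 7: s + r = 8; constraint 8: q - r = -1 — and the others hold by inspection.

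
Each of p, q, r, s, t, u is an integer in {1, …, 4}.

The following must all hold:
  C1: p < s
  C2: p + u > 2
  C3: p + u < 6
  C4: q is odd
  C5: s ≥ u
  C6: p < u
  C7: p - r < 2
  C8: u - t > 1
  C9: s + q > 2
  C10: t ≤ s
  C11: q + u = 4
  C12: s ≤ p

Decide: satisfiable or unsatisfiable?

Constraints 5, 6, and 12 give u ≤ s, s ≤ p, p < u. Chaining: u ≤ s ≤ p < u, which forces u < u — impossible.

Unsatisfiable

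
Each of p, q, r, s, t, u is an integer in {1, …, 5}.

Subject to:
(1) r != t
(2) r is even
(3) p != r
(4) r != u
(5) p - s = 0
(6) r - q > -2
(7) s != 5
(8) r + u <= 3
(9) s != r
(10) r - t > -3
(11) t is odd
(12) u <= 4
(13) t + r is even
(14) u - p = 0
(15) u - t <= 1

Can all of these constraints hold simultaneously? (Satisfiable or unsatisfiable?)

Constraint 11 makes t odd and constraint 2 makes r even, so t + r must be odd. Constraint 13 says t + r is even — contradiction.

Unsatisfiable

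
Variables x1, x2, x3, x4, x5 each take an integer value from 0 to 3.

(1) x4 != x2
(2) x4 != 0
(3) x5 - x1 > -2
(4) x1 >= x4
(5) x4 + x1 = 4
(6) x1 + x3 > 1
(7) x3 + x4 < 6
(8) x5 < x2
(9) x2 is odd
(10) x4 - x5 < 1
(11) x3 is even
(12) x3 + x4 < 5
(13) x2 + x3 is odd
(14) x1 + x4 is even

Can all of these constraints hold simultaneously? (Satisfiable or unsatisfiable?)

Satisfiable

One satisfying assignment is x1 = 2, x2 = 3, x3 = 2, x4 = 2, x5 = 2.
For the less obvious constraints — constraint 3: x5 - x1 = 0; constraint 5: x4 + x1 = 4; constraint 6: x1 + x3 = 4 — and the others hold by inspection.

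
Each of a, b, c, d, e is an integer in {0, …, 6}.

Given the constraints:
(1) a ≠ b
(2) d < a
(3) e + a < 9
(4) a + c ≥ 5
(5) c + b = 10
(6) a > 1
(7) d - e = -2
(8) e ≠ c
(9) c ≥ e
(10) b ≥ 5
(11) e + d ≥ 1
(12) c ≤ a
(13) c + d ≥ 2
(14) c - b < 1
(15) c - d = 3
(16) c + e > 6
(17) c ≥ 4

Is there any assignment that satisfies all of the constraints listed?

The assignment a = 4, b = 6, c = 4, d = 1, e = 3 works:
  constraint 3 holds since e + a = 7.
  constraint 4 holds since a + c = 8.
The rest check out directly.

Satisfiable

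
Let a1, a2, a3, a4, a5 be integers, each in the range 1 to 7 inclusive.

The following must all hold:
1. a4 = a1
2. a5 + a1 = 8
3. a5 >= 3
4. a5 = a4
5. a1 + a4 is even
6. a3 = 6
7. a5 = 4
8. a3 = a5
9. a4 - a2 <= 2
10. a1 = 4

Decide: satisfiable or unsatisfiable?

Unsatisfiable

Constraint 6 fixes a3 = 6 and constraint 10 fixes a1 = 4. Constraints 1, 4, and 8 give a3 = a5 = a4 = a1, so a3 = a1. But 6 ≠ 4 — contradiction.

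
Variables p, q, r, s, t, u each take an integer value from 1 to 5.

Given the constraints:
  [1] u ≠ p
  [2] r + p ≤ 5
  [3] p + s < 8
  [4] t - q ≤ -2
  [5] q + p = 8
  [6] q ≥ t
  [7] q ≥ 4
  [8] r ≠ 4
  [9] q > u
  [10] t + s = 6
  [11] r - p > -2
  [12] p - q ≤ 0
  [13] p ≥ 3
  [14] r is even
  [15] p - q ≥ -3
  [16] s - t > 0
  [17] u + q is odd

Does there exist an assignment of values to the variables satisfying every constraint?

The assignment p = 3, q = 5, r = 2, s = 4, t = 2, u = 4 works:
  constraint 2 holds since r + p = 5.
  constraint 3 holds since p + s = 7.
The rest check out directly.

Satisfiable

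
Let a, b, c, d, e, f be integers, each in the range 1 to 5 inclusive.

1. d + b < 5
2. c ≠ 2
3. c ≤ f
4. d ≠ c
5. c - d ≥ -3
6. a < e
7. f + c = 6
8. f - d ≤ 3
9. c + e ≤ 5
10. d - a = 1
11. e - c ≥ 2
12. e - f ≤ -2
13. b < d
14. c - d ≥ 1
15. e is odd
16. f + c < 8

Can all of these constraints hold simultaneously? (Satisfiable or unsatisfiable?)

Constraints 8, 11, 12, and 14 give e − c ≥ 2, c − d ≥ 1, d − f ≥ -3, f − e ≥ 2.
Adding all 4 inequalities: the left sides telescope to 0, and the right sides sum to 2 + 1 + (-3) + 2 = 2. So 0 ≥ 2, which is false.

Unsatisfiable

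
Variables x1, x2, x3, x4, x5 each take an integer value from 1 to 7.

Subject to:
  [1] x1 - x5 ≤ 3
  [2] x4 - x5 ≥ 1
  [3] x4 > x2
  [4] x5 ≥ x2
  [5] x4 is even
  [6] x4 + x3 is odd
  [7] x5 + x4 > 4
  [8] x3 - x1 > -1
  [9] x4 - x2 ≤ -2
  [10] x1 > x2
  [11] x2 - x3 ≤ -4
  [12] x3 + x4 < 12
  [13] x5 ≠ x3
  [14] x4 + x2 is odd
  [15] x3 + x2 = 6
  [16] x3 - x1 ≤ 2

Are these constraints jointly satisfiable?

Unsatisfiable

Constraints 1, 2, 9, 11, and 16 give x4 − x5 ≥ 1, x5 − x1 ≥ -3, x1 − x3 ≥ -2, x3 − x2 ≥ 4, x2 − x4 ≥ 2.
Adding all 5 inequalities: the left sides telescope to 0, and the right sides sum to 1 + (-3) + (-2) + 4 + 2 = 2. So 0 ≥ 2, which is false.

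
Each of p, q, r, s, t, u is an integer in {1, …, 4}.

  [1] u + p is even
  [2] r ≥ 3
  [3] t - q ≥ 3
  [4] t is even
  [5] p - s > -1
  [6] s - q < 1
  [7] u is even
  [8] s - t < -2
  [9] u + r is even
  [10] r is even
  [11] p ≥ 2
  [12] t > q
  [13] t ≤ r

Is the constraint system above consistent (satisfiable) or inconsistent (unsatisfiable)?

Try p = 2, q = 1, r = 4, s = 1, t = 4, u = 4.
Check constraint 3: t - q = 3; constraint 5: p - s = 1; constraint 6: s - q = 0. The remaining constraints are straightforward to verify.

Satisfiable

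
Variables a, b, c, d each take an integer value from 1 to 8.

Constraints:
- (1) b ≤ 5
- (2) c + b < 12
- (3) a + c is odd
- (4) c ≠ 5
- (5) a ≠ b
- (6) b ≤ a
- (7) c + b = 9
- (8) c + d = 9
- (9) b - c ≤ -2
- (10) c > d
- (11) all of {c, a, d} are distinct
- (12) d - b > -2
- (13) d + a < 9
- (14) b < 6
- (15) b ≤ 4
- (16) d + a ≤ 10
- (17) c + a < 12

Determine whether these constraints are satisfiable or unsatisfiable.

Satisfiable

Take a = 5, b = 3, c = 6, d = 3. Then constraint 2: c + b = 9; constraint 7: c + b = 9, and every other listed constraint is also met.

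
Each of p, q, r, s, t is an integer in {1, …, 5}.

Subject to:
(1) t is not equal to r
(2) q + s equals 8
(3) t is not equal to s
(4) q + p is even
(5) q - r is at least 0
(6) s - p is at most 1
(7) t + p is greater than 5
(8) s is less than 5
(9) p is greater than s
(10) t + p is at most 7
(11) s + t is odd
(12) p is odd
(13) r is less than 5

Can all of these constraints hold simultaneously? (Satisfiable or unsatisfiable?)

Satisfiable

Try p = 5, q = 5, r = 3, s = 3, t = 2.
Check constraint 2: q + s = 8; constraint 5: q - r = 2. The remaining constraints are straightforward to verify.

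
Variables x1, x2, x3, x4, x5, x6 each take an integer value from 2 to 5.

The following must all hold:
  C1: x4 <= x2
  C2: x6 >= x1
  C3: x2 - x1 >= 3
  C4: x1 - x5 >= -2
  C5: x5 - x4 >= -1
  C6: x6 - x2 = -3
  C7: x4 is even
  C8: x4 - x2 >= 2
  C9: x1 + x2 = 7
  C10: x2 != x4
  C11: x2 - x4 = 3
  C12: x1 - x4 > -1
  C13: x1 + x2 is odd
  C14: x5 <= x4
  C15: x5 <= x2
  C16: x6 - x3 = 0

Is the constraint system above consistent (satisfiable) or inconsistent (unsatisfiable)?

Constraints 3, 4, 5, and 8 give x1 − x5 ≥ -2, x5 − x4 ≥ -1, x4 − x2 ≥ 2, x2 − x1 ≥ 3.
Adding all 4 inequalities: the left sides telescope to 0, and the right sides sum to (-2) + (-1) + 2 + 3 = 2. So 0 ≥ 2, which is false.

Unsatisfiable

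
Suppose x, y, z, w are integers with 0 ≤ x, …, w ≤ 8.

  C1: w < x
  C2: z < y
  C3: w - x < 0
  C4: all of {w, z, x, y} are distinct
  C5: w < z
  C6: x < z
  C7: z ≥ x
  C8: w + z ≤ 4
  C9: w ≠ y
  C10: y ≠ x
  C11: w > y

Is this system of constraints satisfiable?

Constraints 1, 2, 6, and 11 give y < w, w < x, x < z, z < y. Chaining: y < w < x < z < y, which forces y < y — impossible.

Unsatisfiable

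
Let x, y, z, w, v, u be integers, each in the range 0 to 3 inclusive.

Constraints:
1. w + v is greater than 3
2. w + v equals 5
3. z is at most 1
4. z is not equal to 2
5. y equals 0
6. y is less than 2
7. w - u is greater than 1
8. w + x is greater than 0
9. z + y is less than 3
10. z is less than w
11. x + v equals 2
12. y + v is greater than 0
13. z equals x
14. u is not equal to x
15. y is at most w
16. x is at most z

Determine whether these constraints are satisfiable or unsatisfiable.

Setting (x, y, z, w, v, u) = (0, 0, 0, 3, 2, 1) satisfies everything: constraint 1: w + v = 5; constraint 2: w + v = 5; constraint 7: w - u = 2, and the others follow.

Satisfiable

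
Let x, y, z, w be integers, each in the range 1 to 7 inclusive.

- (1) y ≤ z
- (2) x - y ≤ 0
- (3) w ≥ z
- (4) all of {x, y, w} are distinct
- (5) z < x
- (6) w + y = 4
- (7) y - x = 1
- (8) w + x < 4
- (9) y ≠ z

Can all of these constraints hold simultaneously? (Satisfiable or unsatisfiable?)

Unsatisfiable

Constraints 1, 2, and 5 give y ≤ z, z < x, x ≤ y. Chaining: y ≤ z < x ≤ y, which forces y < y — impossible.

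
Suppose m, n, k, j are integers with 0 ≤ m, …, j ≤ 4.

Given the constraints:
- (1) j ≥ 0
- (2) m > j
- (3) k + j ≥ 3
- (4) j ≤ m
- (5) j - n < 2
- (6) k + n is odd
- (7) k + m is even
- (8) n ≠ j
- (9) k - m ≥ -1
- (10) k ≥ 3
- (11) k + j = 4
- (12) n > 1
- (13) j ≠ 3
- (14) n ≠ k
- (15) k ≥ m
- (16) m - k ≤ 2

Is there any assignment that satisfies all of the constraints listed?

Satisfiable

Take m = 3, n = 2, k = 3, j = 1. Then constraint 3: k + j = 4; constraint 5: j - n = -1; constraint 9: k - m = 0, and every other listed constraint is also met.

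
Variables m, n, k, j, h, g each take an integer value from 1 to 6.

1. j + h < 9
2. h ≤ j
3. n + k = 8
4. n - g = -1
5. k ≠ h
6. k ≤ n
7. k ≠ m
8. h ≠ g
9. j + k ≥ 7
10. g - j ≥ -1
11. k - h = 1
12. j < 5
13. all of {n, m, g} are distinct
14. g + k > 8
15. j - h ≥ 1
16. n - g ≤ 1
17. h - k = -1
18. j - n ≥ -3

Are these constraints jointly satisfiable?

Try m = 3, n = 4, k = 4, j = 4, h = 3, g = 5.
Check constraint 1: j + h = 7; constraint 3: n + k = 8; constraint 4: n - g = -1. The remaining constraints are straightforward to verify.

Satisfiable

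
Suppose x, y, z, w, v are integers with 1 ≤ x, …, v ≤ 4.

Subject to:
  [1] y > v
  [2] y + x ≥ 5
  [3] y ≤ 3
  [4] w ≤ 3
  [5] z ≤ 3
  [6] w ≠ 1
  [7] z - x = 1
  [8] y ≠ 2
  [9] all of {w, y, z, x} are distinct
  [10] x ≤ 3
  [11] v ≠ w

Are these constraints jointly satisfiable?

Unsatisfiable

Constraints 3, 4, 5, and 10 confine each of w, y, z, x to the 3 values {1, …, 3} (the domain already gives each ≥ 1).
Constraint 9 requires all 4 of them to be distinct, but only 3 values are available — impossible by the pigeonhole principle.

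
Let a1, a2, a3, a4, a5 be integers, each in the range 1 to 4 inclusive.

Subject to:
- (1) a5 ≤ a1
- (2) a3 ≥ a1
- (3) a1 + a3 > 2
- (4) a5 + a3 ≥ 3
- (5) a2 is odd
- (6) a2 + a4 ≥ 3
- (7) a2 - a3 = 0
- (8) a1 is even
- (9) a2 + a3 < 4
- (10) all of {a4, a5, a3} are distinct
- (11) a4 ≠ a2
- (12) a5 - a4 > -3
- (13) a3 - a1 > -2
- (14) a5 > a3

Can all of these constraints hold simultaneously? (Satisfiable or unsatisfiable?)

Constraints 1, 2, and 14 give a5 ≤ a1, a1 ≤ a3, a3 < a5. Chaining: a5 ≤ a1 ≤ a3 < a5, which forces a5 < a5 — impossible.

Unsatisfiable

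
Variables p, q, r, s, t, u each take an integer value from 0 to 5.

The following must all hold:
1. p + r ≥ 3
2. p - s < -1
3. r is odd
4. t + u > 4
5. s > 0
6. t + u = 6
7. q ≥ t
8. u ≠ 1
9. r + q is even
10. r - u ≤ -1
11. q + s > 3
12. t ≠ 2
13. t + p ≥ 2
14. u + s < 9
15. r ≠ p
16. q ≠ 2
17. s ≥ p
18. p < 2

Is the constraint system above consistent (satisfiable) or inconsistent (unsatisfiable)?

Take p = 1, q = 1, r = 3, s = 3, t = 1, u = 5. Then constraint 1: p + r = 4; constraint 2: p - s = -2, and every other listed constraint is also met.

Satisfiable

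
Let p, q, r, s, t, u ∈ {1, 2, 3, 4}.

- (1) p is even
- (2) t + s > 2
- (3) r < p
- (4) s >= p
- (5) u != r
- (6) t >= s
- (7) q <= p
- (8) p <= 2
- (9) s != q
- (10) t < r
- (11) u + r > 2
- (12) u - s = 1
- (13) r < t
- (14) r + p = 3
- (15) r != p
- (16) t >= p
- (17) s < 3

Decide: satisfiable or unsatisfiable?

Unsatisfiable

Constraints 3, 4, 6, and 10 give t < r, r < p, p ≤ s, s ≤ t. Chaining: t < r < p ≤ s ≤ t, which forces t < t — impossible.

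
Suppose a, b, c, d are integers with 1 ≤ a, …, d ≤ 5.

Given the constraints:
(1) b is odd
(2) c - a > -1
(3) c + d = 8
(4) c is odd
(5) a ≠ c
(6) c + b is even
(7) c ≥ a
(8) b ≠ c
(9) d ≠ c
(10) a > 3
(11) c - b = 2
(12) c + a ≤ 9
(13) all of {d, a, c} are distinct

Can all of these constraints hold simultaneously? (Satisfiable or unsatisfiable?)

Try a = 4, b = 3, c = 5, d = 3.
Check constraint 2: c - a = 1; constraint 3: c + d = 8; constraint 11: c - b = 2. The remaining constraints are straightforward to verify.

Satisfiable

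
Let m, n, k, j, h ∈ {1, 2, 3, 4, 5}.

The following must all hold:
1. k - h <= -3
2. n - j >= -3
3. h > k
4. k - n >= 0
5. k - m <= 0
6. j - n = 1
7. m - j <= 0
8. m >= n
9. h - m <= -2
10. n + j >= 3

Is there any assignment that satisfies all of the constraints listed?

Constraints 1, 2, 4, 7, and 9 give k − n ≥ 0, n − j ≥ -3, j − m ≥ 0, m − h ≥ 2, h − k ≥ 3.
Adding all 5 inequalities: the left sides telescope to 0, and the right sides sum to 0 + (-3) + 0 + 2 + 3 = 2. So 0 ≥ 2, which is false.

Unsatisfiable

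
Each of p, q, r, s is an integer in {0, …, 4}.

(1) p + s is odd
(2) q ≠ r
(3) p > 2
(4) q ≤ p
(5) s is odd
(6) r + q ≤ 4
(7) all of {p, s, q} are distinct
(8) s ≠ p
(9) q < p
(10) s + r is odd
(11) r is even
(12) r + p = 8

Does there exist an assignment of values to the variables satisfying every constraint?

Satisfiable

Try p = 4, q = 0, r = 4, s = 1.
Check constraint 6: r + q = 4; constraint 12: r + p = 8. The remaining constraints are straightforward to verify.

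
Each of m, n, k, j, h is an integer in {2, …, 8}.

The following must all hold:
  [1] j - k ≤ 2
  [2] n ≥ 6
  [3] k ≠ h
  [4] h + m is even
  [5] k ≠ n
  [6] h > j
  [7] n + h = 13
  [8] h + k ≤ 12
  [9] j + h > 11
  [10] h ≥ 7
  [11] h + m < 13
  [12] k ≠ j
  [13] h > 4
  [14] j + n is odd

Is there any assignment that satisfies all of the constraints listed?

Try m = 5, n = 6, k = 4, j = 5, h = 7.
Check constraint 1: j - k = 1; constraint 7: n + h = 13. The remaining constraints are straightforward to verify.

Satisfiable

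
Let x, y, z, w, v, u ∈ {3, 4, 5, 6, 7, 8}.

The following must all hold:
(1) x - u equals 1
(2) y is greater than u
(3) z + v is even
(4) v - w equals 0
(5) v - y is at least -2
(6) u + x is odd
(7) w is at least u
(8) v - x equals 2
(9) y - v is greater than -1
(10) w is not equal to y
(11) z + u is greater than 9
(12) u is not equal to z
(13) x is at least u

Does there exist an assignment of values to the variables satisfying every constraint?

Satisfiable

Setting (x, y, z, w, v, u) = (5, 8, 7, 7, 7, 4) satisfies everything: constraint 1: x - u = 1; constraint 4: v - w = 0; constraint 5: v - y = -1, and the others follow.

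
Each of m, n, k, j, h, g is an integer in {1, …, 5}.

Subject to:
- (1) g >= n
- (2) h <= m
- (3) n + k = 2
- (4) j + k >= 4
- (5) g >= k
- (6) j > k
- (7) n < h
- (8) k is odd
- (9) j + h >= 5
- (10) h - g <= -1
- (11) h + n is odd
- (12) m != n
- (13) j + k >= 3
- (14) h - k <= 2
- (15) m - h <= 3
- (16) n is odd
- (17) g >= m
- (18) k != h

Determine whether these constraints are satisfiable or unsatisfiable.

Satisfiable

Try m = 2, n = 1, k = 1, j = 5, h = 2, g = 3.
Check constraint 3: n + k = 2; constraint 4: j + k = 6. The remaining constraints are straightforward to verify.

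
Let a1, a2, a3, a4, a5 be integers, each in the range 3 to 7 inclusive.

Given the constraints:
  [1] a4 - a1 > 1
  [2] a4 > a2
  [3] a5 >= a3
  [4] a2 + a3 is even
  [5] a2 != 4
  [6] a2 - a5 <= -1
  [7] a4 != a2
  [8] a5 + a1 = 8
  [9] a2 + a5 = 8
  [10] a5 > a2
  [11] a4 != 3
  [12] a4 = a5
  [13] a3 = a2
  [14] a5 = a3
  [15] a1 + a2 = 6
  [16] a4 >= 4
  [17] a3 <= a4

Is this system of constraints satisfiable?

From constraints 12, 13, and 14, a4 = a5 = a3 = a2, so a4 = a2. But constraint 7 says a4 ≠ a2. Contradiction.

Unsatisfiable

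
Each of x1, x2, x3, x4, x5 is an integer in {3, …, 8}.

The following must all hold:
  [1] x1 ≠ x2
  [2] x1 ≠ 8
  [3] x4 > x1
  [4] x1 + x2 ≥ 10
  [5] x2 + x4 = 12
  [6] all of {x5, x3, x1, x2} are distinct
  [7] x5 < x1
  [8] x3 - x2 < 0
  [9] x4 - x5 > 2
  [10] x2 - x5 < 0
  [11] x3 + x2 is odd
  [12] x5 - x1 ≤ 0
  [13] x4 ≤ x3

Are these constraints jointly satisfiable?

Constraints 3, 7, 8, 10, and 13 give x1 < x4, x4 ≤ x3, x3 < x2, x2 < x5, x5 < x1. Chaining: x1 < x4 ≤ x3 < x2 < x5 < x1, which forces x1 < x1 — impossible.

Unsatisfiable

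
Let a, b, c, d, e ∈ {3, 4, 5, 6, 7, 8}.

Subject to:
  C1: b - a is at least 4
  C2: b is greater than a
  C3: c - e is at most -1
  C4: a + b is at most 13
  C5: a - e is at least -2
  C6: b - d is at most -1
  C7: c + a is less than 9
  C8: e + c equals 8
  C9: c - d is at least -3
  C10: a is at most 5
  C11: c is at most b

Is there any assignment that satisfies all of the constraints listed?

Constraints 1, 3, 5, 6, and 9 give c − d ≥ -3, d − b ≥ 1, b − a ≥ 4, a − e ≥ -2, e − c ≥ 1.
Adding all 5 inequalities: the left sides telescope to 0, and the right sides sum to (-3) + 1 + 4 + (-2) + 1 = 1. So 0 ≥ 1, which is false.

Unsatisfiable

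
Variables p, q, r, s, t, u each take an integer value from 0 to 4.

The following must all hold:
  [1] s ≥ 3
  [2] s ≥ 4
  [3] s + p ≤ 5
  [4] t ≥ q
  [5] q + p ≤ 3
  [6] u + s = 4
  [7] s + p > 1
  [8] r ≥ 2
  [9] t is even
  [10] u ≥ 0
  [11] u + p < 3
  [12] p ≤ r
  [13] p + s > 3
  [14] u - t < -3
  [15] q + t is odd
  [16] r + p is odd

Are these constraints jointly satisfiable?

One satisfying assignment is p = 0, q = 1, r = 3, s = 4, t = 4, u = 0.
For the less obvious constraints — constraint 3: s + p = 4; constraint 5: q + p = 1; constraint 6: u + s = 4 — and the others hold by inspection.

Satisfiable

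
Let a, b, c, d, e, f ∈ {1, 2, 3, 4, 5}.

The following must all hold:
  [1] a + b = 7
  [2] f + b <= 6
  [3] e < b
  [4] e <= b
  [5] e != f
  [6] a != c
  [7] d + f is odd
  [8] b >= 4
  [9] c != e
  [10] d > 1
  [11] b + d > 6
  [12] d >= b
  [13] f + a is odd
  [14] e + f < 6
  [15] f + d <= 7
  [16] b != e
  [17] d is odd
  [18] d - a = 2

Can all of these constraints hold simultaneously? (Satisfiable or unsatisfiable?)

Take a = 3, b = 4, c = 4, d = 5, e = 1, f = 2. Then constraint 1: a + b = 7; constraint 2: f + b = 6; constraint 11: b + d = 9, and every other listed constraint is also met.

Satisfiable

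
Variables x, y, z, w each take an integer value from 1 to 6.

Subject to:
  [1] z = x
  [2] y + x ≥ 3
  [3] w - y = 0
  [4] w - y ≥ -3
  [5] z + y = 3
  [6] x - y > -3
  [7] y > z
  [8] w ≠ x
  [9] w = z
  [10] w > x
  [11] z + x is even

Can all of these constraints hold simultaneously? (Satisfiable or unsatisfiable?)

From constraints 1 and 9, w = z = x, so w = x. But constraint 8 says w ≠ x. Contradiction.

Unsatisfiable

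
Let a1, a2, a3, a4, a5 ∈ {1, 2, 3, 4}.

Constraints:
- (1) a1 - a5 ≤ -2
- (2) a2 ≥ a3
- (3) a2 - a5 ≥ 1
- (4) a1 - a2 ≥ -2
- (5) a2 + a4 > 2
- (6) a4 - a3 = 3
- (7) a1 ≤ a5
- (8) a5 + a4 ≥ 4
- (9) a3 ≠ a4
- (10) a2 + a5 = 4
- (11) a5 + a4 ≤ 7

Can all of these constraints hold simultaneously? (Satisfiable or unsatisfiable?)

Constraints 1, 3, and 4 give a2 − a5 ≥ 1, a5 − a1 ≥ 2, a1 − a2 ≥ -2.
Adding all 3 inequalities: the left sides telescope to 0, and the right sides sum to 1 + 2 + (-2) = 1. So 0 ≥ 1, which is false.

Unsatisfiable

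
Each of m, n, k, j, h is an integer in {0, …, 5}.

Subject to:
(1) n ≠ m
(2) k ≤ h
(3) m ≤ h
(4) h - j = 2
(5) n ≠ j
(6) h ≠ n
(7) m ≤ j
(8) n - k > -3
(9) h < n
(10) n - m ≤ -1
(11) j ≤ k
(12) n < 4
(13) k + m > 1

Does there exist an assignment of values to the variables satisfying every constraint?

Constraints 2, 7, 9, 10, and 11 give j ≤ k, k ≤ h, h < n, n < m, m ≤ j. Chaining: j ≤ k ≤ h < n < m ≤ j, which forces j < j — impossible.

Unsatisfiable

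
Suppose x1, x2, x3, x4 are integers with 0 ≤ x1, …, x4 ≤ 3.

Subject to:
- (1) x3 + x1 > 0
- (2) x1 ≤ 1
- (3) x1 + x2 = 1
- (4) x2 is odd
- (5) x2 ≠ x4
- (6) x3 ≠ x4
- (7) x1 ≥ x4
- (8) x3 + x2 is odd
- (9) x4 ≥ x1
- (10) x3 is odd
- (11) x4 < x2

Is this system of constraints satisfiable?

Unsatisfiable

Constraint 10 makes x3 odd and constraint 4 makes x2 odd, so x3 + x2 must be even. Constraint 8 says x3 + x2 is odd — contradiction.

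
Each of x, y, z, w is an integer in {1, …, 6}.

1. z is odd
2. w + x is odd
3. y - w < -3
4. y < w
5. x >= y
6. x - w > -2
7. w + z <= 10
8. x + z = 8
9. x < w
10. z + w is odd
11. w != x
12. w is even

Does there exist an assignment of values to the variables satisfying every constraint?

Satisfiable

Setting (x, y, z, w) = (5, 2, 3, 6) satisfies everything: constraint 3: y - w = -4; constraint 6: x - w = -1, and the others follow.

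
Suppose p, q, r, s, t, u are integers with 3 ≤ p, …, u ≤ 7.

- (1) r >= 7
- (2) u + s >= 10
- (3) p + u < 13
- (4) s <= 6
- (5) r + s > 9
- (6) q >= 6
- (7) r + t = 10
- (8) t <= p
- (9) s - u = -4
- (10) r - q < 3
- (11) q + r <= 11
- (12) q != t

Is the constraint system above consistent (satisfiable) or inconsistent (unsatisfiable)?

From constraint 6: q ≥ 6. From constraint 1: r ≥ 7. Hence q + r ≥ 13. But constraint 11 requires q + r ≤ 11, and 11 < 13. Contradiction.

Unsatisfiable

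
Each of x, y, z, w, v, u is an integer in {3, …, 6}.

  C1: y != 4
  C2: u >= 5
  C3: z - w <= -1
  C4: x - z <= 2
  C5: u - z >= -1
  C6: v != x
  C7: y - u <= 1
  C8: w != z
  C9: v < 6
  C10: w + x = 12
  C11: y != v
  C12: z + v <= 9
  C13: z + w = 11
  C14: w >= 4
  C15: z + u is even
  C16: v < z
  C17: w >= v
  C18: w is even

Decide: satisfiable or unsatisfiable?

Satisfiable

Setting (x, y, z, w, v, u) = (6, 6, 5, 6, 4, 5) satisfies everything: constraint 3: z - w = -1; constraint 4: x - z = 1; constraint 5: u - z = 0, and the others follow.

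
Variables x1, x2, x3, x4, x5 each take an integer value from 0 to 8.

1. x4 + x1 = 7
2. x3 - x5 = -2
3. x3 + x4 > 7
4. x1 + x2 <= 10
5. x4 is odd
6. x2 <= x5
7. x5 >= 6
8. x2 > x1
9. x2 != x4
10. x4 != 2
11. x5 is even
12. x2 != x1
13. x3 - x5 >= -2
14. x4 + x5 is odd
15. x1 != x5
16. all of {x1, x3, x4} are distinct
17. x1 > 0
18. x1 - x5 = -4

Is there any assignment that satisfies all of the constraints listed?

The assignment x1 = 2, x2 = 6, x3 = 4, x4 = 5, x5 = 6 works:
  constraint 1 holds since x4 + x1 = 7.
  constraint 2 holds since x3 - x5 = -2.
The rest check out directly.

Satisfiable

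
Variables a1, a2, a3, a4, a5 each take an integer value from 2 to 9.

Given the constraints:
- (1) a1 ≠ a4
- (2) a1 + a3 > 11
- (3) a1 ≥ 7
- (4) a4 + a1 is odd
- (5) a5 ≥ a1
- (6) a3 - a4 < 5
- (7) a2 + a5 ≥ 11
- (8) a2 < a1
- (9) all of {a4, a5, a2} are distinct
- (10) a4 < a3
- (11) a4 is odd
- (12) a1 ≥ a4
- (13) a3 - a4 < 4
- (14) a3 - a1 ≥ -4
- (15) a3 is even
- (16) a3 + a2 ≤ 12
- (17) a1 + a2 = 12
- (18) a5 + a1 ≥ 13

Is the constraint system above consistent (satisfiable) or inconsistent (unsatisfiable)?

Take a1 = 8, a2 = 4, a3 = 6, a4 = 3, a5 = 8. Then constraint 2: a1 + a3 = 14; constraint 6: a3 - a4 = 3; constraint 7: a2 + a5 = 12, and every other listed constraint is also met.

Satisfiable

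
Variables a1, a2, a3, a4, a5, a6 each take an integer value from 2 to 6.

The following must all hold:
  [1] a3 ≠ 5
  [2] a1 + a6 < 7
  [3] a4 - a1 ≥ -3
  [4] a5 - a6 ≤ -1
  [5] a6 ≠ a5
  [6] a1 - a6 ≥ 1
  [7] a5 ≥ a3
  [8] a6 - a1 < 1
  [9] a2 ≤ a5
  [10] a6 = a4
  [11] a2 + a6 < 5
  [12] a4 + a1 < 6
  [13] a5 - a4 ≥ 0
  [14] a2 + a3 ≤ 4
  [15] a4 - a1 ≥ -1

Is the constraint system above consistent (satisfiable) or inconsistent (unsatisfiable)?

Constraints 4, 6, 13, and 15 give a4 − a1 ≥ -1, a1 − a6 ≥ 1, a6 − a5 ≥ 1, a5 − a4 ≥ 0.
Adding all 4 inequalities: the left sides telescope to 0, and the right sides sum to (-1) + 1 + 1 + 0 = 1. So 0 ≥ 1, which is false.

Unsatisfiable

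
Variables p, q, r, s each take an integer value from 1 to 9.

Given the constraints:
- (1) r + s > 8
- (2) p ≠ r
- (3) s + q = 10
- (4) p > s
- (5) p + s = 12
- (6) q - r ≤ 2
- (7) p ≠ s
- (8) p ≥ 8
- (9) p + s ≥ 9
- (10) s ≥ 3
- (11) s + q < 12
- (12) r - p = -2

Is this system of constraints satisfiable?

Take p = 9, q = 7, r = 7, s = 3. Then constraint 1: r + s = 10; constraint 3: s + q = 10; constraint 5: p + s = 12, and every other listed constraint is also met.

Satisfiable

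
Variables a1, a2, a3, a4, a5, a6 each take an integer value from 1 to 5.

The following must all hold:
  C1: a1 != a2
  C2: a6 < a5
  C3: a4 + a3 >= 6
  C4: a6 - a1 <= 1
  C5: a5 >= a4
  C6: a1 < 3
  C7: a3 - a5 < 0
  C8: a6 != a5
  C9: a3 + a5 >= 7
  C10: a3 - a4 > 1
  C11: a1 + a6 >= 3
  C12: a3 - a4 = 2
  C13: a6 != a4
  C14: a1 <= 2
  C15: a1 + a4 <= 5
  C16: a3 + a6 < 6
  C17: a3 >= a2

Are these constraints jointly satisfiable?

Take a1 = 2, a2 = 4, a3 = 4, a4 = 2, a5 = 5, a6 = 1. Then constraint 3: a4 + a3 = 6; constraint 4: a6 - a1 = -1; constraint 7: a3 - a5 = -1, and every other listed constraint is also met.

Satisfiable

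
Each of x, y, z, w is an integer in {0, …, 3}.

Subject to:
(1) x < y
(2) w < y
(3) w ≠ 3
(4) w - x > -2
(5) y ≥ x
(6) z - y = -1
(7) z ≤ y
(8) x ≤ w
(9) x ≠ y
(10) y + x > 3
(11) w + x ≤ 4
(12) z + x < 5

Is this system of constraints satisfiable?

Satisfiable

Setting (x, y, z, w) = (2, 3, 2, 2) satisfies everything: constraint 4: w - x = 0; constraint 6: z - y = -1; constraint 10: y + x = 5, and the others follow.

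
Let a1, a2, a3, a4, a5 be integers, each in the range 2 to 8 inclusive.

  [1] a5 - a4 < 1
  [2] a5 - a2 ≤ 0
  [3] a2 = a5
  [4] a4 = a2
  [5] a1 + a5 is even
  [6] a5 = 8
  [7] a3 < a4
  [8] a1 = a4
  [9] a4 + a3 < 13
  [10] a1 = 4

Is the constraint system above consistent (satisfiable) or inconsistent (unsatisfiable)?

Constraint 10 fixes a1 = 4 and constraint 6 fixes a5 = 8. Constraints 3, 4, and 8 give a1 = a4 = a2 = a5, so a1 = a5. But 4 ≠ 8 — contradiction.

Unsatisfiable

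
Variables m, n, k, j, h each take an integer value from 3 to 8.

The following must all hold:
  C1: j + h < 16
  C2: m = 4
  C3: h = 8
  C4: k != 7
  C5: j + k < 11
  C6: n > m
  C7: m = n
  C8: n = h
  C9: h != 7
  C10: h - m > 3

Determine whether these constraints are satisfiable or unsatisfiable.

Unsatisfiable

Constraint 2 fixes m = 4 and constraint 3 fixes h = 8. Constraints 7 and 8 give m = n = h, so m = h. But 4 ≠ 8 — contradiction.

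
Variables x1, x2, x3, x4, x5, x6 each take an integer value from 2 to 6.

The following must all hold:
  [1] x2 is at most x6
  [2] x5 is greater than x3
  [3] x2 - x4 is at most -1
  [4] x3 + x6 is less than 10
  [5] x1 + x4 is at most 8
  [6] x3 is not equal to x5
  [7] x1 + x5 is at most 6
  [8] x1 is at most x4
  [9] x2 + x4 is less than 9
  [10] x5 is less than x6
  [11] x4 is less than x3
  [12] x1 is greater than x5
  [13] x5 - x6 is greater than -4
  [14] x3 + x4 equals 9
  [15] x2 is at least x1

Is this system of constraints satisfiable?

Constraints 2, 3, 11, 12, and 15 give x3 < x5, x5 < x1, x1 ≤ x2, x2 < x4, x4 < x3. Chaining: x3 < x5 < x1 ≤ x2 < x4 < x3, which forces x3 < x3 — impossible.

Unsatisfiable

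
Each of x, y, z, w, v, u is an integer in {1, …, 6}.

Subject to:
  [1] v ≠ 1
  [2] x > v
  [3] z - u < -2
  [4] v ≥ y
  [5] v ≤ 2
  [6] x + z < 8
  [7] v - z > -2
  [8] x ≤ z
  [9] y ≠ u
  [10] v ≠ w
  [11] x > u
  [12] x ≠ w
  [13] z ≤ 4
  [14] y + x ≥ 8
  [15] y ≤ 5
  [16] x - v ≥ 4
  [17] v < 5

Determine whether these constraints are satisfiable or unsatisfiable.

From constraints 4 and 5: y ≤ v ≤ 2. From constraints 8 and 13: x ≤ z ≤ 4. Hence y + x ≤ 6. But constraint 14 requires y + x ≥ 8, and 8 > 6. Contradiction.

Unsatisfiable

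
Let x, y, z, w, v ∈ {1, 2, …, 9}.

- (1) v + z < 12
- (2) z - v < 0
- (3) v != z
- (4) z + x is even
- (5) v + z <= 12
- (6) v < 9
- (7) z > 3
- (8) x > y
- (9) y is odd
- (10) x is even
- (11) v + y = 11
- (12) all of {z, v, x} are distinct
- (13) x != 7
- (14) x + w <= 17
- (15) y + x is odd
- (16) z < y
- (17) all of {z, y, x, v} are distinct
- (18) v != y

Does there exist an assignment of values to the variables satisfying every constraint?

Satisfiable

Try x = 8, y = 5, z = 4, w = 7, v = 6.
Check constraint 1: v + z = 10; constraint 2: z - v = -2. The remaining constraints are straightforward to verify.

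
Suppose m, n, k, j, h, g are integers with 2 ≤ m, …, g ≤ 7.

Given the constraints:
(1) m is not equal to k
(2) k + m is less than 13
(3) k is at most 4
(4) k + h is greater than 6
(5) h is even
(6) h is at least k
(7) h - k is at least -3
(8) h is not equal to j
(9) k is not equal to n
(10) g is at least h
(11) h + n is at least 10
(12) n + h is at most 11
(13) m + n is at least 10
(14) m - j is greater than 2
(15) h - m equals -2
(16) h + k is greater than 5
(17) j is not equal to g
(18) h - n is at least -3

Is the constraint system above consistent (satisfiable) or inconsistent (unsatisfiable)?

Take m = 6, n = 6, k = 4, j = 2, h = 4, g = 7. Then constraint 2: k + m = 10; constraint 4: k + h = 8; constraint 7: h - k = 0, and every other listed constraint is also met.

Satisfiable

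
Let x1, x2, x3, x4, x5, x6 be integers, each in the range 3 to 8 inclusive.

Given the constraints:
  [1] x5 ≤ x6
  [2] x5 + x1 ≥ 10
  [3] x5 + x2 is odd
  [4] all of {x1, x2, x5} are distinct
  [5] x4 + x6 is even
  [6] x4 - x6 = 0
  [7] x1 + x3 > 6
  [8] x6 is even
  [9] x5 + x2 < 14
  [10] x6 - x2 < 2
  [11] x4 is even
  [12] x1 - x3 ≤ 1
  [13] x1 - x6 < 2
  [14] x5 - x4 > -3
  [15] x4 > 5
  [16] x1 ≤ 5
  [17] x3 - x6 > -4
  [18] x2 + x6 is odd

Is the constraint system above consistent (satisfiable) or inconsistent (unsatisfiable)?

Setting (x1, x2, x3, x4, x5, x6) = (5, 7, 4, 6, 6, 6) satisfies everything: constraint 2: x5 + x1 = 11; constraint 6: x4 - x6 = 0; constraint 7: x1 + x3 = 9, and the others follow.

Satisfiable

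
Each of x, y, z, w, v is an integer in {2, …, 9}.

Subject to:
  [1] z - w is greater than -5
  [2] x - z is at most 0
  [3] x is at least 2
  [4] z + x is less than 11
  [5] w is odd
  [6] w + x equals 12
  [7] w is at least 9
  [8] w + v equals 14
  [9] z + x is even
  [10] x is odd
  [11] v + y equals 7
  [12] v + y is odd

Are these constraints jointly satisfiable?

Setting (x, y, z, w, v) = (3, 2, 5, 9, 5) satisfies everything: constraint 1: z - w = -4; constraint 2: x - z = -2, and the others follow.

Satisfiable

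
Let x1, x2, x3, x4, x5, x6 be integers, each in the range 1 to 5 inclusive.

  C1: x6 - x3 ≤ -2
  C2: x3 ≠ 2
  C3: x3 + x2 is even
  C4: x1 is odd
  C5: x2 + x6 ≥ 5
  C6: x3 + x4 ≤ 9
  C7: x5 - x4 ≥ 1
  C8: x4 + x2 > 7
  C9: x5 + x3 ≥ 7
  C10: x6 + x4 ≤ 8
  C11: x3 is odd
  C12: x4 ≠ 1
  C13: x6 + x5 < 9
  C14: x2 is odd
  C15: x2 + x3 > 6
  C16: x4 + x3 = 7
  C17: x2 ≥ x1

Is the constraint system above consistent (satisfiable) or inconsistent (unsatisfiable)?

Setting (x1, x2, x3, x4, x5, x6) = (1, 5, 3, 4, 5, 1) satisfies everything: constraint 1: x6 - x3 = -2; constraint 5: x2 + x6 = 6; constraint 6: x3 + x4 = 7, and the others follow.

Satisfiable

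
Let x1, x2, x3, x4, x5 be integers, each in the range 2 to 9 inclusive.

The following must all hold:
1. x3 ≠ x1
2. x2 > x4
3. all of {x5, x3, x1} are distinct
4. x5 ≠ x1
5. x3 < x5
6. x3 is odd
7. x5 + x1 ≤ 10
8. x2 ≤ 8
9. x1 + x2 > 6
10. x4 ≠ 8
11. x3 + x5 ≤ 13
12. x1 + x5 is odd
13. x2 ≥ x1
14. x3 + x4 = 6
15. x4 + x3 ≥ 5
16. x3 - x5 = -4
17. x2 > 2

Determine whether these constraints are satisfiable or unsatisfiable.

Try x1 = 2, x2 = 7, x3 = 3, x4 = 3, x5 = 7.
Check constraint 7: x5 + x1 = 9; constraint 9: x1 + x2 = 9. The remaining constraints are straightforward to verify.

Satisfiable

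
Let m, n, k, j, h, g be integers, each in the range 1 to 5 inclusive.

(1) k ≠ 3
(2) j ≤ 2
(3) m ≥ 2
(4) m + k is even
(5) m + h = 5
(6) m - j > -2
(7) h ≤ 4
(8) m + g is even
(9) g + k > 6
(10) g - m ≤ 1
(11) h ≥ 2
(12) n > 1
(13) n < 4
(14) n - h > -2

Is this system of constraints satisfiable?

Take m = 3, n = 2, k = 5, j = 2, h = 2, g = 3. Then constraint 5: m + h = 5; constraint 6: m - j = 1; constraint 9: g + k = 8, and every other listed constraint is also met.

Satisfiable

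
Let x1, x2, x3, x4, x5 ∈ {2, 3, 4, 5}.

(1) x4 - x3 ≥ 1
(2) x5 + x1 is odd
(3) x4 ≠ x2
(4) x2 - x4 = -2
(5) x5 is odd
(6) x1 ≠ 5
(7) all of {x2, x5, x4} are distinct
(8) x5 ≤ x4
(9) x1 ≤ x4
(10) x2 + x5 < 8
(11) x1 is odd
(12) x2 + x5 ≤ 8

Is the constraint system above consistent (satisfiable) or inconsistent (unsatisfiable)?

Constraint 5 makes x5 odd and constraint 11 makes x1 odd, so x5 + x1 must be even. Constraint 2 says x5 + x1 is odd — contradiction.

Unsatisfiable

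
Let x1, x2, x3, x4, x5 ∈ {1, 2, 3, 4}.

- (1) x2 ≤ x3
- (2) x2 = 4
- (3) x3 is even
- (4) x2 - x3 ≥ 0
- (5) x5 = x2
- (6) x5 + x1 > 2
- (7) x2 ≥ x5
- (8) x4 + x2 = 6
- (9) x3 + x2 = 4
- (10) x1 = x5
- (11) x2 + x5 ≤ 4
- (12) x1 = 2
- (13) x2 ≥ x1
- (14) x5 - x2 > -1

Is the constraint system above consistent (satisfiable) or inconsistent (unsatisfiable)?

Unsatisfiable

Constraint 12 fixes x1 = 2 and constraint 2 fixes x2 = 4. Constraints 5 and 10 give x1 = x5 = x2, so x1 = x2. But 2 ≠ 4 — contradiction.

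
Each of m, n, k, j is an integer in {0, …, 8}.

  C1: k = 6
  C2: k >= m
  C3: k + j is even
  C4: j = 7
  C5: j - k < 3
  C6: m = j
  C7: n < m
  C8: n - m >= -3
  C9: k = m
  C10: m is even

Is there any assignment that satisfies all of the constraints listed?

Constraint 1 fixes k = 6 and constraint 4 fixes j = 7. Constraints 6 and 9 give k = m = j, so k = j. But 6 ≠ 7 — contradiction.

Unsatisfiable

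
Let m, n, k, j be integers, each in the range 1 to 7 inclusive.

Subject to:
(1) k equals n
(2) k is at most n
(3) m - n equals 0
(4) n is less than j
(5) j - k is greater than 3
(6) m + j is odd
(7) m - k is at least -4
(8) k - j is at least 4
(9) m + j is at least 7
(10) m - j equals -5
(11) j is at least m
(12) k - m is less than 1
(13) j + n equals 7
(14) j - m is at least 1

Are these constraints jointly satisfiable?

Constraints 7, 8, and 14 give m − k ≥ -4, k − j ≥ 4, j − m ≥ 1.
Adding all 3 inequalities: the left sides telescope to 0, and the right sides sum to (-4) + 4 + 1 = 1. So 0 ≥ 1, which is false.

Unsatisfiable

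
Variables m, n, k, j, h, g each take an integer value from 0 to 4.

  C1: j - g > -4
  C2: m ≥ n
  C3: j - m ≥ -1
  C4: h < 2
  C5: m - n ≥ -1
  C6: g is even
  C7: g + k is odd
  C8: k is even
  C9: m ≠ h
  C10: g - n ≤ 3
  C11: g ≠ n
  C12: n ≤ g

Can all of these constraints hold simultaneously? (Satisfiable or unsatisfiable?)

Unsatisfiable

Constraint 6 makes g even and constraint 8 makes k even, so g + k must be even. Constraint 7 says g + k is odd — contradiction.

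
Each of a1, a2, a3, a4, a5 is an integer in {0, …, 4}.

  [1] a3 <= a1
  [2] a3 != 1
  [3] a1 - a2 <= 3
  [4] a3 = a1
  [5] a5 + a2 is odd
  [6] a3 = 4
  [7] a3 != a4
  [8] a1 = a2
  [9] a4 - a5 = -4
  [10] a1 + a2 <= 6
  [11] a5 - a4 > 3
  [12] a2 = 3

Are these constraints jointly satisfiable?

Constraint 6 fixes a3 = 4 and constraint 12 fixes a2 = 3. Constraints 4 and 8 give a3 = a1 = a2, so a3 = a2. But 4 ≠ 3 — contradiction.

Unsatisfiable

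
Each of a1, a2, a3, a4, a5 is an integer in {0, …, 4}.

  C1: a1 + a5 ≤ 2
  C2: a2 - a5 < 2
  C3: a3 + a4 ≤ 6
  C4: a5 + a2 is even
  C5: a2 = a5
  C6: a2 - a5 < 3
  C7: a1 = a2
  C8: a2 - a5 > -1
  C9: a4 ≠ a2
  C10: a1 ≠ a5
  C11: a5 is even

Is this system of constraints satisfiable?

Unsatisfiable

From constraints 5 and 7, a1 = a2 = a5, so a1 = a5. But constraint 10 says a1 ≠ a5. Contradiction.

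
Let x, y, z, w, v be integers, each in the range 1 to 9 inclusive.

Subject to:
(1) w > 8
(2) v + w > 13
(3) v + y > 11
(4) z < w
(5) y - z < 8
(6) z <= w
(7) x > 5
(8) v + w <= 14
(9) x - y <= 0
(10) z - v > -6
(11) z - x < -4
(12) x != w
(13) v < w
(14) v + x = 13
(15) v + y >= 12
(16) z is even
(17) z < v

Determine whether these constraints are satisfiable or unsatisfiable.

Take x = 8, y = 9, z = 2, w = 9, v = 5. Then constraint 2: v + w = 14; constraint 3: v + y = 14, and every other listed constraint is also met.

Satisfiable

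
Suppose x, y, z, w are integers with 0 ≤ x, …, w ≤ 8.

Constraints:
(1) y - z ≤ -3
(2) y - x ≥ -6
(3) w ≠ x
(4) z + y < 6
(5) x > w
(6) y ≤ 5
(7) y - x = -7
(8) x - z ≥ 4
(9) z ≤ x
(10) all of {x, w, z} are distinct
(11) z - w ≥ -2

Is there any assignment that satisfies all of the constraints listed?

Unsatisfiable

Constraints 1, 2, and 8 give z − y ≥ 3, y − x ≥ -6, x − z ≥ 4.
Adding all 3 inequalities: the left sides telescope to 0, and the right sides sum to 3 + (-6) + 4 = 1. So 0 ≥ 1, which is false.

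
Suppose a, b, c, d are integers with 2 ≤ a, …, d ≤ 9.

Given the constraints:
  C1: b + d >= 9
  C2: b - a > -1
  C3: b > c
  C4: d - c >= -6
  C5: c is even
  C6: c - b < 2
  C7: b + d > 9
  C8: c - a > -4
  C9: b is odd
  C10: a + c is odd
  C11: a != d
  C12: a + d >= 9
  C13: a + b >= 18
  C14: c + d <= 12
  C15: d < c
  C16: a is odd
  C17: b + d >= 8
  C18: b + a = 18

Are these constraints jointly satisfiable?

Satisfiable

Take a = 9, b = 9, c = 8, d = 2. Then constraint 1: b + d = 11; constraint 2: b - a = 0; constraint 4: d - c = -6, and every other listed constraint is also met.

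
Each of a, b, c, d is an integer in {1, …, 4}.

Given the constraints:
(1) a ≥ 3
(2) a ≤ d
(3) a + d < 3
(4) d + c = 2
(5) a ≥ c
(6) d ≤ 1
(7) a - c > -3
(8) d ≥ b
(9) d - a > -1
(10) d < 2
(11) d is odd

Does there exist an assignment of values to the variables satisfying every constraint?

Unsatisfiable

From constraint 1: a ≥ 3. From constraints 2 and 6: a ≤ d and d ≤ 1, so a ≤ 1. But 1 < 3, so no value of a works.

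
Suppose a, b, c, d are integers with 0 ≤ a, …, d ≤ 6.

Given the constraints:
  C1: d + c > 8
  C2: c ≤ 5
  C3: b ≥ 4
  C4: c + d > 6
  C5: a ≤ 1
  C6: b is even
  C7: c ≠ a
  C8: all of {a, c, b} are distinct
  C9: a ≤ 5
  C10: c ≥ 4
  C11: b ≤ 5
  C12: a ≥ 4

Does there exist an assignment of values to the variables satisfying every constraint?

Constraints 2, 3, 9, 10, 11, and 12 confine each of a, c, b to the 2 values {4, 5}.
Constraint 8 requires all 3 of them to be distinct, but only 2 values are available — impossible by the pigeonhole principle.

Unsatisfiable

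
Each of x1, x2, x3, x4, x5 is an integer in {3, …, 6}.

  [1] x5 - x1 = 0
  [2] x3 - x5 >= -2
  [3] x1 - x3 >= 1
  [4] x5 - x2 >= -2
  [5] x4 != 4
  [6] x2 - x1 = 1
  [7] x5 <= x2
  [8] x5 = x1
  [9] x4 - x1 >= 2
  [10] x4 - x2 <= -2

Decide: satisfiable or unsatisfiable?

Unsatisfiable

Constraints 2, 3, 4, 9, and 10 give x1 − x3 ≥ 1, x3 − x5 ≥ -2, x5 − x2 ≥ -2, x2 − x4 ≥ 2, x4 − x1 ≥ 2.
Adding all 5 inequalities: the left sides telescope to 0, and the right sides sum to 1 + (-2) + (-2) + 2 + 2 = 1. So 0 ≥ 1, which is false.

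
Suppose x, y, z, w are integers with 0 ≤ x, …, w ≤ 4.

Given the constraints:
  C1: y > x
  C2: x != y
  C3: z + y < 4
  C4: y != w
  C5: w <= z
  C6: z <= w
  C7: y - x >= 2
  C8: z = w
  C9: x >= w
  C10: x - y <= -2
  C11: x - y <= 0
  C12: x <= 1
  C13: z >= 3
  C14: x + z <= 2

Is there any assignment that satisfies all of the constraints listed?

Unsatisfiable

From constraints 6 and 13: w ≥ z and z ≥ 3, so w ≥ 3. From constraints 9 and 12: w ≤ x and x ≤ 1, so w ≤ 1. But 1 < 3, so no value of w works.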